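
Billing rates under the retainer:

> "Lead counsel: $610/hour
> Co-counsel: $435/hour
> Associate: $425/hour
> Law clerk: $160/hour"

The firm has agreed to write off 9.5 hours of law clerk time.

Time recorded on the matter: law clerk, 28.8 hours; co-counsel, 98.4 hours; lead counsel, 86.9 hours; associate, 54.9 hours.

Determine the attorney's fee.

Lead counsel: 86.9 × $610 = $53,009.00
Co-counsel: 98.4 × $435 = $42,804.00
Associate: 54.9 × $425 = $23,332.50
Law clerk: 28.8 × $160 = $4,608.00
Subtotal: $123,753.50
Write-off: 9.5 × $160 = $1,520.00
Total: $123,753.50 − $1,520.00 = $122,233.50

$122,233.50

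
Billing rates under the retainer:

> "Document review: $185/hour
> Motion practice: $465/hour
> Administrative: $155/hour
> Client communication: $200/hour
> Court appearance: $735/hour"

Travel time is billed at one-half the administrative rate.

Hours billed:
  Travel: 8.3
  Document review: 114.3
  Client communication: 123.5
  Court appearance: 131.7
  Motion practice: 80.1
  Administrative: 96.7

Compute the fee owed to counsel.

Document review: 114.3 × $185 = $21,145.50
Motion practice: 80.1 × $465 = $37,246.50
Administrative: 96.7 × $155 = $14,988.50
Client communication: 123.5 × $200 = $24,700.00
Court appearance: 131.7 × $735 = $96,799.50
Subtotal: $21,145.50 + $37,246.50 + $14,988.50 + $24,700.00 + $96,799.50 = $194,880.00
Travel: 8.3 × ($155 ÷ 2) = 8.3 × $77.50 = $643.25
Total: $194,880.00 + $643.25 = $195,523.25

$195,523.25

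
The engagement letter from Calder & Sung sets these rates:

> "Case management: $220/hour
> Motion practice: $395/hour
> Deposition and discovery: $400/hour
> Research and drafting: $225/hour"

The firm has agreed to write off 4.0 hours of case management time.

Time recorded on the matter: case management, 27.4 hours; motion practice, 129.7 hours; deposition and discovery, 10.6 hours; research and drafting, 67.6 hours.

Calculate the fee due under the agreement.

$75,829.50

Case management: 27.4 × $220 = $6,028.00
Motion practice: 129.7 × $395 = $51,231.50
Deposition and discovery: 10.6 × $400 = $4,240.00
Research and drafting: 67.6 × $225 = $15,210.00
Subtotal: $76,709.50
Write-off: 4.0 × $220 = $880.00
Total: $76,709.50 − $880.00 = $75,829.50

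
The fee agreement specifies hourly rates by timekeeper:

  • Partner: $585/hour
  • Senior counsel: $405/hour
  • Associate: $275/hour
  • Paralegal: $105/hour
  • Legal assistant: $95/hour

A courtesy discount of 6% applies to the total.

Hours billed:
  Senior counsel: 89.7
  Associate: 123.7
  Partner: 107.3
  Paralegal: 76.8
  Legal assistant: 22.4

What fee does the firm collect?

Partner: 107.3 × $585 = $62,770.50
Senior counsel: 89.7 × $405 = $36,328.50
Associate: 123.7 × $275 = $34,017.50
Paralegal: 76.8 × $105 = $8,064.00
Legal assistant: 22.4 × $95 = $2,128.00
Subtotal: $143,308.50
Less 6% discount: −$8,598.51
Total: $143,308.50 − $8,598.51 = $134,709.99

$134,709.99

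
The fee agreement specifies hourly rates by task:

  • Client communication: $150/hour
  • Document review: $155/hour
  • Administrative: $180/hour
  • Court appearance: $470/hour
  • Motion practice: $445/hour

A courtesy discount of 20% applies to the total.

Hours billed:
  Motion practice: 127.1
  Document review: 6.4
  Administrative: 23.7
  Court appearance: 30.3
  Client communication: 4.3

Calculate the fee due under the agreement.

$61,362.80

Client communication: 4.3 × $150 = $645.00
Document review: 6.4 × $155 = $992.00
Administrative: 23.7 × $180 = $4,266.00
Court appearance: 30.3 × $470 = $14,241.00
Motion practice: 127.1 × $445 = $56,559.50
Subtotal: $76,703.50
Less 20% discount: −$15,340.70
Total: $76,703.50 − $15,340.70 = $61,362.80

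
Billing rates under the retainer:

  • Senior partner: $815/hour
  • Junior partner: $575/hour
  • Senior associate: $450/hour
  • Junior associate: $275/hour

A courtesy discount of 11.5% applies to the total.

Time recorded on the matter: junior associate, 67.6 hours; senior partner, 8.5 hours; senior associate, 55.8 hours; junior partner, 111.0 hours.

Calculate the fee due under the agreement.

Senior partner: 8.5 × $815 = $6,927.50
Junior partner: 111.0 × $575 = $63,825.00
Senior associate: 55.8 × $450 = $25,110.00
Junior associate: 67.6 × $275 = $18,590.00
Subtotal: $114,452.50
Less 11.5% discount: −$13,162.04
Total: $114,452.50 − $13,162.04 = $101,290.46

$101,290.46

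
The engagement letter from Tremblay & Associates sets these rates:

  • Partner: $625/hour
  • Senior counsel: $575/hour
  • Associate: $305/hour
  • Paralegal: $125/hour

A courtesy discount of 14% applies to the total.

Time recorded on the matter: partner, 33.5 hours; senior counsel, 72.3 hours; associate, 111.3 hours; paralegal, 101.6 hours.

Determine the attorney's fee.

$93,874.59

Partner: 33.5 × $625 = $20,937.50
Senior counsel: 72.3 × $575 = $41,572.50
Associate: 111.3 × $305 = $33,946.50
Paralegal: 101.6 × $125 = $12,700.00
Subtotal: $109,156.50
Less 14% discount: −$15,281.91
Total: $109,156.50 − $15,281.91 = $93,874.59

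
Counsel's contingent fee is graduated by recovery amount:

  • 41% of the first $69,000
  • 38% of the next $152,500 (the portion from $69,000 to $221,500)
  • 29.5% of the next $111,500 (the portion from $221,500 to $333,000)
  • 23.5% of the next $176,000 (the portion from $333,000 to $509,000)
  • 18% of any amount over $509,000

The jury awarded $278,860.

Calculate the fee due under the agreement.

$103,161.20

First $69,000 at 41% = $28,290.00
Next $152,500 at 38% = $57,950.00
Remaining $57,360 at 29.5% = $16,921.20
Fee: $28,290.00 + $57,950.00 + $16,921.20 = $103,161.20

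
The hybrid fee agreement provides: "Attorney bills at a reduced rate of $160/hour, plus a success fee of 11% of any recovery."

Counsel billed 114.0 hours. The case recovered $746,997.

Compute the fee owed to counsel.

Hourly: 114.0 × $160 = $18,240.00
Success fee: 11% of $746,997 = $82,169.67
Total: $18,240.00 + $82,169.67 = $100,409.67

$100,409.67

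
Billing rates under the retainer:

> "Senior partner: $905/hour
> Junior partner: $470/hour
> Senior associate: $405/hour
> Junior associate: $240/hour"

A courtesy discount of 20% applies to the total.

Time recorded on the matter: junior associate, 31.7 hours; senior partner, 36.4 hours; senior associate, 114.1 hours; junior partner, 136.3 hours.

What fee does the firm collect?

$120,657.20

Senior partner: 36.4 × $905 = $32,942.00
Junior partner: 136.3 × $470 = $64,061.00
Senior associate: 114.1 × $405 = $46,210.50
Junior associate: 31.7 × $240 = $7,608.00
Subtotal: $150,821.50
Less 20% discount: −$30,164.30
Total: $150,821.50 − $30,164.30 = $120,657.20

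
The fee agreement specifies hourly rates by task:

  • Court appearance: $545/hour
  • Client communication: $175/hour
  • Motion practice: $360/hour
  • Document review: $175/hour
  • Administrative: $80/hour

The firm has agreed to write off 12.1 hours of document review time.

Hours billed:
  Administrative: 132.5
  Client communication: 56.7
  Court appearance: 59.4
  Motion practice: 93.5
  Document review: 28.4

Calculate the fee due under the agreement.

Court appearance: 59.4 × $545 = $32,373.00
Client communication: 56.7 × $175 = $9,922.50
Motion practice: 93.5 × $360 = $33,660.00
Document review: 28.4 × $175 = $4,970.00
Administrative: 132.5 × $80 = $10,600.00
Subtotal: $91,525.50
Write-off: 12.1 × $175 = $2,117.50
Total: $91,525.50 − $2,117.50 = $89,408.00

$89,408.00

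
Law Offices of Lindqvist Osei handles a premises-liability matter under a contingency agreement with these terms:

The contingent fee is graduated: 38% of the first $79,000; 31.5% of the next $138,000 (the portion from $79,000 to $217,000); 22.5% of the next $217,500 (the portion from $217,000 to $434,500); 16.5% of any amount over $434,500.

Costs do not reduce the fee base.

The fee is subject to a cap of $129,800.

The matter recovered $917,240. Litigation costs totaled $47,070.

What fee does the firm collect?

$129,800.00

Fee base is the gross recovery, $917,240; costs are reimbursed separately.
First $79,000 at 38% = $30,020.00
Next $138,000 at 31.5% = $43,470.00
Next $217,500 at 22.5% = $48,937.50
Remaining $482,740 at 16.5% = $79,652.10
Fee: $30,020.00 + $43,470.00 + $48,937.50 + $79,652.10 = $202,079.60
$202,079.60 exceeds the $129,800 cap, so the fee is capped at $129,800.00.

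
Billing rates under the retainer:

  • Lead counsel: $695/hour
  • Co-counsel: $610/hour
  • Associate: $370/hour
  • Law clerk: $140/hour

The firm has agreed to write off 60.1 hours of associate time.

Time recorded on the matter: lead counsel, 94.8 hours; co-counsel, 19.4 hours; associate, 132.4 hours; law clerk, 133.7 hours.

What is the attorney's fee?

$123,189.00

Lead counsel: 94.8 × $695 = $65,886.00
Co-counsel: 19.4 × $610 = $11,834.00
Associate: 132.4 × $370 = $48,988.00
Law clerk: 133.7 × $140 = $18,718.00
Subtotal: $145,426.00
Write-off: 60.1 × $370 = $22,237.00
Total: $145,426.00 − $22,237.00 = $123,189.00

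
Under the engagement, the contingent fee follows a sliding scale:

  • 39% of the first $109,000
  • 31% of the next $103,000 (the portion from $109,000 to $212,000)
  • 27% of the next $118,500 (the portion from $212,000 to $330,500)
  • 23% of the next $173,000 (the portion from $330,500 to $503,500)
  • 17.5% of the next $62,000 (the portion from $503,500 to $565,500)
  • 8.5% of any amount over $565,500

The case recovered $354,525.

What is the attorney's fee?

First $109,000 at 39% = $42,510.00
Next $103,000 at 31% = $31,930.00
Next $118,500 at 27% = $31,995.00
Remaining $24,025 at 23% = $5,525.75
Fee: $42,510.00 + $31,930.00 + $31,995.00 + $5,525.75 = $111,960.75

$111,960.75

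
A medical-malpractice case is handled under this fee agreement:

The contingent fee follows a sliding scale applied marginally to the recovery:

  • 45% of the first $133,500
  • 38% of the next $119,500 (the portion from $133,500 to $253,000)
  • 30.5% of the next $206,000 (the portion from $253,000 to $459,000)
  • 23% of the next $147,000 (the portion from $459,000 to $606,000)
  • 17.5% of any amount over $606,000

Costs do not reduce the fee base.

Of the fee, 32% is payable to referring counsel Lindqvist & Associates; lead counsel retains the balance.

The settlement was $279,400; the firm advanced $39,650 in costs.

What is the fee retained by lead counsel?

$77,205.16

Fee base is the gross recovery, $279,400; costs are reimbursed separately.
First $133,500 at 45% = $60,075.00
Next $119,500 at 38% = $45,410.00
Remaining $26,400 at 30.5% = $8,052.00
Fee: $60,075.00 + $45,410.00 + $8,052.00 = $113,537.00
Referral share: 32% of $113,537.00 = $36,331.84; lead counsel retains $113,537.00 − $36,331.84 = $77,205.16.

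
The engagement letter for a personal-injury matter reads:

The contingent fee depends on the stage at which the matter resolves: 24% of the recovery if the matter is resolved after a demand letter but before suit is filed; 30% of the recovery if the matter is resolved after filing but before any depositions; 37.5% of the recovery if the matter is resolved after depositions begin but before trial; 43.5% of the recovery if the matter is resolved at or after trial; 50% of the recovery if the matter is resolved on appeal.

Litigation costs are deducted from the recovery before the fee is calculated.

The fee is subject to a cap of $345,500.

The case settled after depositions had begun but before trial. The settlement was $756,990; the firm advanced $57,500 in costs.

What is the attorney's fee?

$262,308.75

Fee base (net of costs): $756,990 − $57,500 = $699,490
The matter settled after depositions had begun but before trial, so the 37.5% rate applies.
$699,490 × 37.5% = $262,308.75
$262,308.75 is under the $345,500 cap.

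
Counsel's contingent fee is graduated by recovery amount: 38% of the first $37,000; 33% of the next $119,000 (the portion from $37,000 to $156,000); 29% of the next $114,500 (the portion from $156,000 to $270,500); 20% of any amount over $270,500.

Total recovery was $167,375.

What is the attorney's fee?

First $37,000 at 38% = $14,060.00
Next $119,000 at 33% = $39,270.00
Remaining $11,375 at 29% = $3,298.75
Fee: $14,060.00 + $39,270.00 + $3,298.75 = $56,628.75

$56,628.75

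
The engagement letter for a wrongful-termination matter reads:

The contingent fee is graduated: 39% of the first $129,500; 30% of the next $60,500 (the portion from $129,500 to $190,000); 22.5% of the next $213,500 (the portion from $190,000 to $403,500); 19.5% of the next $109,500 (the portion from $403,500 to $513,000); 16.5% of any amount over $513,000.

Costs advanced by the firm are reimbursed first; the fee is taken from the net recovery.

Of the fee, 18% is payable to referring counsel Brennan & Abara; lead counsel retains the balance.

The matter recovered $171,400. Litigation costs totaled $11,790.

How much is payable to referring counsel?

Fee base (net of costs): $171,400 − $11,790 = $159,610
First $129,500 at 39% = $50,505.00
Remaining $30,110 at 30% = $9,033.00
Fee: $50,505.00 + $9,033.00 = $59,538.00
Referral share: 18% of $59,538.00 = $10,716.84; lead counsel retains $59,538.00 − $10,716.84 = $48,821.16.

$10,716.84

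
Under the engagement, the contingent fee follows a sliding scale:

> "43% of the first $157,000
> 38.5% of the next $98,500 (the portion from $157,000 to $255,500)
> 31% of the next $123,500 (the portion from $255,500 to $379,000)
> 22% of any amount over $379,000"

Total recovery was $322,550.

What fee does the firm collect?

First $157,000 at 43% = $67,510.00
Next $98,500 at 38.5% = $37,922.50
Remaining $67,050 at 31% = $20,785.50
Fee: $67,510.00 + $37,922.50 + $20,785.50 = $126,218.00

$126,218.00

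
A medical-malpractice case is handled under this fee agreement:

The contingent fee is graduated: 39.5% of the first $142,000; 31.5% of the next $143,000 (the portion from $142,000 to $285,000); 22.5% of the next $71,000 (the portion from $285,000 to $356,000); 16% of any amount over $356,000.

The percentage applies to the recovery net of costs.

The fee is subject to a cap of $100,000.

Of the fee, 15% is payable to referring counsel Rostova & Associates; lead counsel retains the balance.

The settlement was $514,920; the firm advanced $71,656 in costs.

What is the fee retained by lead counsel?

$85,000.00

Fee base (net of costs): $514,920 − $71,656 = $443,264
First $142,000 at 39.5% = $56,090.00
Next $143,000 at 31.5% = $45,045.00
Next $71,000 at 22.5% = $15,975.00
Remaining $87,264 at 16% = $13,962.24
Fee: $56,090.00 + $45,045.00 + $15,975.00 + $13,962.24 = $131,072.24
$131,072.24 exceeds the $100,000 cap, so the fee is capped at $100,000.00.
Referral share: 15% of $100,000.00 = $15,000.00; lead counsel retains $100,000.00 − $15,000.00 = $85,000.00.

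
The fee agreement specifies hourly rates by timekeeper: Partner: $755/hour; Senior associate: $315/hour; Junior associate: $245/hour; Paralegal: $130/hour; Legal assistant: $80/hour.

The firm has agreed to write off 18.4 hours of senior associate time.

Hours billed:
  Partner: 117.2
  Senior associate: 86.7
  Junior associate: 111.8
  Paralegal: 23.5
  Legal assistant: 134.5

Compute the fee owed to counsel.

Partner: 117.2 × $755 = $88,486.00
Senior associate: 86.7 × $315 = $27,310.50
Junior associate: 111.8 × $245 = $27,391.00
Paralegal: 23.5 × $130 = $3,055.00
Legal assistant: 134.5 × $80 = $10,760.00
Subtotal: $157,002.50
Write-off: 18.4 × $315 = $5,796.00
Total: $157,002.50 − $5,796.00 = $151,206.50

$151,206.50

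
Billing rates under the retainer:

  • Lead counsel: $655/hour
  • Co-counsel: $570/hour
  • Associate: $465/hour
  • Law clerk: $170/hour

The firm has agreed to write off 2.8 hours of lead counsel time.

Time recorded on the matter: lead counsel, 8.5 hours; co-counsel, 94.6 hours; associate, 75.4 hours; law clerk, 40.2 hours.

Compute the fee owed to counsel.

$99,550.50

Lead counsel: 8.5 × $655 = $5,567.50
Co-counsel: 94.6 × $570 = $53,922.00
Associate: 75.4 × $465 = $35,061.00
Law clerk: 40.2 × $170 = $6,834.00
Subtotal: $101,384.50
Write-off: 2.8 × $655 = $1,834.00
Total: $101,384.50 − $1,834.00 = $99,550.50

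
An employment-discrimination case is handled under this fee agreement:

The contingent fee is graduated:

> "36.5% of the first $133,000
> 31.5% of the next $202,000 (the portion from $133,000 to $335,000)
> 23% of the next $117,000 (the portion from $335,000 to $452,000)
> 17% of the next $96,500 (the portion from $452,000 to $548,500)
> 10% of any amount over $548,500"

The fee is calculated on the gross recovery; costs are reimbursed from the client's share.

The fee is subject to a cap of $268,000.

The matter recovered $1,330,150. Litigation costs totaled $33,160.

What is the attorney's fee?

$233,655.00

Fee base is the gross recovery, $1,330,150; costs are reimbursed separately.
First $133,000 at 36.5% = $48,545.00
Next $202,000 at 31.5% = $63,630.00
Next $117,000 at 23% = $26,910.00
Next $96,500 at 17% = $16,405.00
Remaining $781,650 at 10% = $78,165.00
Fee: $48,545.00 + $63,630.00 + $26,910.00 + $16,405.00 + $78,165.00 = $233,655.00
$233,655.00 is under the $268,000 cap.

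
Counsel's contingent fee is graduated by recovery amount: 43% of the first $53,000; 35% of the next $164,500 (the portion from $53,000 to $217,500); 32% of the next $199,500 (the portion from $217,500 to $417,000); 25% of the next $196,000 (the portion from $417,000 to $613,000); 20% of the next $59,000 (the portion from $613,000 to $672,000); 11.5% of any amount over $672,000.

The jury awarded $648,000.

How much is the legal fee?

$200,205.00

First $53,000 at 43% = $22,790.00
Next $164,500 at 35% = $57,575.00
Next $199,500 at 32% = $63,840.00
Next $196,000 at 25% = $49,000.00
Remaining $35,000 at 20% = $7,000.00
Fee: $22,790.00 + $57,575.00 + $63,840.00 + $49,000.00 + $7,000.00 = $200,205.00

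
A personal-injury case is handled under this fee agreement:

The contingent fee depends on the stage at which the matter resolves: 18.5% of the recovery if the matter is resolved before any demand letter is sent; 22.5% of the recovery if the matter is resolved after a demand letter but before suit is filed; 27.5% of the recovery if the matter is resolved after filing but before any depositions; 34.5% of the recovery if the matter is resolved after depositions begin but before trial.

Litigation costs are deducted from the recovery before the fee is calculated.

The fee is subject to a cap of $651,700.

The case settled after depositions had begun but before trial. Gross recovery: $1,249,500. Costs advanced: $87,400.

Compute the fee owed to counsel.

$400,924.50

Fee base (net of costs): $1,249,500 − $87,400 = $1,162,100
The matter settled after depositions had begun but before trial, so the 34.5% rate applies.
$1,162,100 × 34.5% = $400,924.50
$400,924.50 is under the $651,700 cap.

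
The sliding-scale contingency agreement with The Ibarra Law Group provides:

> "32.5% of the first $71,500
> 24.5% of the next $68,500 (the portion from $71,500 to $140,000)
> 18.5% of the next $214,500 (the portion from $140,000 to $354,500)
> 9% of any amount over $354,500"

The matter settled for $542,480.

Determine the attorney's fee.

First $71,500 at 32.5% = $23,237.50
Next $68,500 at 24.5% = $16,782.50
Next $214,500 at 18.5% = $39,682.50
Remaining $187,980 at 9% = $16,918.20
Fee: $23,237.50 + $16,782.50 + $39,682.50 + $16,918.20 = $96,620.70

$96,620.70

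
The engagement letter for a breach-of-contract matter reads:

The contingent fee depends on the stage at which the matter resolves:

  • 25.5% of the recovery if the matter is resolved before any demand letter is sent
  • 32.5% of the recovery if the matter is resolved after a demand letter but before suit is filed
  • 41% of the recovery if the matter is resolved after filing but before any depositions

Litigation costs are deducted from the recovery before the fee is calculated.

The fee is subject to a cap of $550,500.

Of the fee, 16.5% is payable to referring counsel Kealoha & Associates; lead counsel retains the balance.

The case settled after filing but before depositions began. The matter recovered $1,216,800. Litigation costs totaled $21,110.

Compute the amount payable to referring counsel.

$80,888.43

Fee base (net of costs): $1,216,800 − $21,110 = $1,195,690
The matter settled after filing but before depositions began, so the 41% rate applies.
$1,195,690 × 41% = $490,232.90
$490,232.90 is under the $550,500 cap.
Referral share: 16.5% of $490,232.90 = $80,888.43; lead counsel retains $490,232.90 − $80,888.43 = $409,344.47.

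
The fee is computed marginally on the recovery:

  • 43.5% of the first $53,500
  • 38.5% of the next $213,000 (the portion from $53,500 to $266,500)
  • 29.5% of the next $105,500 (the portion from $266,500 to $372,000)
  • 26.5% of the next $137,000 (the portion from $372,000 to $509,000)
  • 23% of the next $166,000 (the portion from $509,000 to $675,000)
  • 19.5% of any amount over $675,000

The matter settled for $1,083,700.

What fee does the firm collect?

First $53,500 at 43.5% = $23,272.50
Next $213,000 at 38.5% = $82,005.00
Next $105,500 at 29.5% = $31,122.50
Next $137,000 at 26.5% = $36,305.00
Next $166,000 at 23% = $38,180.00
Remaining $408,700 at 19.5% = $79,696.50
Fee: $23,272.50 + $82,005.00 + $31,122.50 + $36,305.00 + $38,180.00 + $79,696.50 = $290,581.50

$290,581.50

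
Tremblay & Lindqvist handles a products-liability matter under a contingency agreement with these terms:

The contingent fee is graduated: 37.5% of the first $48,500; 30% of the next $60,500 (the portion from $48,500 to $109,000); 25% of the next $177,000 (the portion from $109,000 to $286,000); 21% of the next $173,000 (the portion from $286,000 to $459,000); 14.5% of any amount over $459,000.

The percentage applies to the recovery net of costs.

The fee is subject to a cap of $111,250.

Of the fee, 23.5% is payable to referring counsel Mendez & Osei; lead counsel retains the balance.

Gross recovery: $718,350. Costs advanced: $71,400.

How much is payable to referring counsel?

$26,143.75

Fee base (net of costs): $718,350 − $71,400 = $646,950
First $48,500 at 37.5% = $18,187.50
Next $60,500 at 30% = $18,150.00
Next $177,000 at 25% = $44,250.00
Next $173,000 at 21% = $36,330.00
Remaining $187,950 at 14.5% = $27,252.75
Fee: $18,187.50 + $18,150.00 + $44,250.00 + $36,330.00 + $27,252.75 = $144,170.25
$144,170.25 exceeds the $111,250 cap, so the fee is capped at $111,250.00.
Referral share: 23.5% of $111,250.00 = $26,143.75; lead counsel retains $111,250.00 − $26,143.75 = $85,106.25.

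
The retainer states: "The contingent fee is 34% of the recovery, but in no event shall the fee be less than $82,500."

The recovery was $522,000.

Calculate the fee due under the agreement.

$177,480.00

34% of $522,000 = $177,480.00
That exceeds the $82,500 minimum.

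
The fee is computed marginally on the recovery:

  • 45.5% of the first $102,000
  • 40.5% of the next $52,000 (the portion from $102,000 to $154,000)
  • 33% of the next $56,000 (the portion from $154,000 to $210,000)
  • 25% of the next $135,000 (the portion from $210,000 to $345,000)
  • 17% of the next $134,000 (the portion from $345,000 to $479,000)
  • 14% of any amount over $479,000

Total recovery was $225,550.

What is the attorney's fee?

First $102,000 at 45.5% = $46,410.00
Next $52,000 at 40.5% = $21,060.00
Next $56,000 at 33% = $18,480.00
Remaining $15,550 at 25% = $3,887.50
Fee: $46,410.00 + $21,060.00 + $18,480.00 + $3,887.50 = $89,837.50

$89,837.50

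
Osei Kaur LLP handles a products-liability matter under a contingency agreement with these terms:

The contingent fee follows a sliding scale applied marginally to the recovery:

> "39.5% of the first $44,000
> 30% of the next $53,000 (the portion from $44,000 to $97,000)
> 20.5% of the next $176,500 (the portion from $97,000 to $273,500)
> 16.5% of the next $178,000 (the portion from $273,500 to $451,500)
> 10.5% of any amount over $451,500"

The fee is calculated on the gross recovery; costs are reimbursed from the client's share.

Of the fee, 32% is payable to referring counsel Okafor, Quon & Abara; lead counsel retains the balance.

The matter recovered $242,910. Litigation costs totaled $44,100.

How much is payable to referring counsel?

Fee base is the gross recovery, $242,910; costs are reimbursed separately.
First $44,000 at 39.5% = $17,380.00
Next $53,000 at 30% = $15,900.00
Remaining $145,910 at 20.5% = $29,911.55
Fee: $17,380.00 + $15,900.00 + $29,911.55 = $63,191.55
Referral share: 32% of $63,191.55 = $20,221.30; lead counsel retains $63,191.55 − $20,221.30 = $42,970.25.

$20,221.30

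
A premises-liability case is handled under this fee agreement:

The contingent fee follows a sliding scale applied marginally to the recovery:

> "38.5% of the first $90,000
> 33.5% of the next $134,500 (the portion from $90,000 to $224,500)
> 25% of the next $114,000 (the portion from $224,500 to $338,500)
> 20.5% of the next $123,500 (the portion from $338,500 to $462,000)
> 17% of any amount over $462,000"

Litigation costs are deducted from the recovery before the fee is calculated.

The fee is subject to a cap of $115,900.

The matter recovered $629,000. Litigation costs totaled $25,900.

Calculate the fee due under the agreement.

Fee base (net of costs): $629,000 − $25,900 = $603,100
First $90,000 at 38.5% = $34,650.00
Next $134,500 at 33.5% = $45,057.50
Next $114,000 at 25% = $28,500.00
Next $123,500 at 20.5% = $25,317.50
Remaining $141,100 at 17% = $23,987.00
Fee: $34,650.00 + $45,057.50 + $28,500.00 + $25,317.50 + $23,987.00 = $157,512.00
$157,512.00 exceeds the $115,900 cap, so the fee is capped at $115,900.00.

$115,900.00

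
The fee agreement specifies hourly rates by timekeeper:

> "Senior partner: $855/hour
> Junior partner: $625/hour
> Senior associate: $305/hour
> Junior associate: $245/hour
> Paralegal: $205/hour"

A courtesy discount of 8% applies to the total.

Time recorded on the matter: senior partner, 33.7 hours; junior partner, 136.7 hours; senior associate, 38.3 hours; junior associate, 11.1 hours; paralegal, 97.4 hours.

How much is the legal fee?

Senior partner: 33.7 × $855 = $28,813.50
Junior partner: 136.7 × $625 = $85,437.50
Senior associate: 38.3 × $305 = $11,681.50
Junior associate: 11.1 × $245 = $2,719.50
Paralegal: 97.4 × $205 = $19,967.00
Subtotal: $148,619.00
Less 8% discount: −$11,889.52
Total: $148,619.00 − $11,889.52 = $136,729.48

$136,729.48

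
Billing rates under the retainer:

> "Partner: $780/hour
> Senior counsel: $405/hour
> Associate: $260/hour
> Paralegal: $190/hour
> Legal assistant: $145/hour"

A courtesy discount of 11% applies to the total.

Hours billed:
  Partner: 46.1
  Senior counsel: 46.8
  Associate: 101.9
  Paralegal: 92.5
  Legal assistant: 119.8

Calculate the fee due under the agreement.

$103,553.28

Partner: 46.1 × $780 = $35,958.00
Senior counsel: 46.8 × $405 = $18,954.00
Associate: 101.9 × $260 = $26,494.00
Paralegal: 92.5 × $190 = $17,575.00
Legal assistant: 119.8 × $145 = $17,371.00
Subtotal: $116,352.00
Less 11% discount: −$12,798.72
Total: $116,352.00 − $12,798.72 = $103,553.28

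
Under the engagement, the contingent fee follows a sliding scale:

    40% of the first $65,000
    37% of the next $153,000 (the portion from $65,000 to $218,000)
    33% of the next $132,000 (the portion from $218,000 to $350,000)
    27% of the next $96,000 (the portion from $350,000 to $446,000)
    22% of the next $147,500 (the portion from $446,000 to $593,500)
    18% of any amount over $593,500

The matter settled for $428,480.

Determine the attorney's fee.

$147,359.60

First $65,000 at 40% = $26,000.00
Next $153,000 at 37% = $56,610.00
Next $132,000 at 33% = $43,560.00
Remaining $78,480 at 27% = $21,189.60
Fee: $26,000.00 + $56,610.00 + $43,560.00 + $21,189.60 = $147,359.60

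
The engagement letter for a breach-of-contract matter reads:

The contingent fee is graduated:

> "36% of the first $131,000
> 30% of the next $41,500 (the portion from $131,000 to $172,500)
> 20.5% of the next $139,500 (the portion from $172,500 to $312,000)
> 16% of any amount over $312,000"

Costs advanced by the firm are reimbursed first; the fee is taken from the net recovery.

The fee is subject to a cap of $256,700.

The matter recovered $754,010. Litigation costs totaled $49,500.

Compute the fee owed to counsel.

Fee base (net of costs): $754,010 − $49,500 = $704,510
First $131,000 at 36% = $47,160.00
Next $41,500 at 30% = $12,450.00
Next $139,500 at 20.5% = $28,597.50
Remaining $392,510 at 16% = $62,801.60
Fee: $47,160.00 + $12,450.00 + $28,597.50 + $62,801.60 = $151,009.10
$151,009.10 is under the $256,700 cap.

$151,009.10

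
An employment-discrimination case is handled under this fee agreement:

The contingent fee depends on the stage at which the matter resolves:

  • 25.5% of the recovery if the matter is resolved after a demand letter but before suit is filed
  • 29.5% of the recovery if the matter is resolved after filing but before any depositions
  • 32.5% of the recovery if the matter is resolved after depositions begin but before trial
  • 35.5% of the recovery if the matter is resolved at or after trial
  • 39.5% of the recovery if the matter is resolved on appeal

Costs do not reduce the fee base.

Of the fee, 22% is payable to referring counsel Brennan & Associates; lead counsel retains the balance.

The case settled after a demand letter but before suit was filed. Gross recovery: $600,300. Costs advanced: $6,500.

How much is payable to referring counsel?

$33,676.83

Fee base is the gross recovery, $600,300; costs are reimbursed separately.
The matter settled after a demand letter but before suit was filed, so the 25.5% rate applies.
$600,300 × 25.5% = $153,076.50
Referral share: 22% of $153,076.50 = $33,676.83; lead counsel retains $153,076.50 − $33,676.83 = $119,399.67.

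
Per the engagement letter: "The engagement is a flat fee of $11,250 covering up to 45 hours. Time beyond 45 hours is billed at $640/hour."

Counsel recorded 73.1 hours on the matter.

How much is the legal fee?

$29,234.00

Flat fee: $11,250.00
Excess hours: 73.1 − 45 = 28.1
Overrun: 28.1 × $640 = $17,984.00
Total: $11,250.00 + $17,984.00 = $29,234.00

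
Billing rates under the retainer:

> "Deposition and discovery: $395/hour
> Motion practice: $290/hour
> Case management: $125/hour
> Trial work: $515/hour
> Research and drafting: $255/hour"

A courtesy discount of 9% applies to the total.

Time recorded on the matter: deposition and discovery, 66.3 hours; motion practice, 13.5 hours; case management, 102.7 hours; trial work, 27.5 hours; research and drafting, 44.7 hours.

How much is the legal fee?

$62,336.82

Deposition and discovery: 66.3 × $395 = $26,188.50
Motion practice: 13.5 × $290 = $3,915.00
Case management: 102.7 × $125 = $12,837.50
Trial work: 27.5 × $515 = $14,162.50
Research and drafting: 44.7 × $255 = $11,398.50
Subtotal: $68,502.00
Less 9% discount: −$6,165.18
Total: $68,502.00 − $6,165.18 = $62,336.82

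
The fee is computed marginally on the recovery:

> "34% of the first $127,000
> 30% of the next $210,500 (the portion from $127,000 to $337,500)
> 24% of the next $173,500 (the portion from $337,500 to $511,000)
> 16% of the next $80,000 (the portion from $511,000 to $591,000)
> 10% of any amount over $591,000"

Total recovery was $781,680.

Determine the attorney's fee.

$179,838.00

First $127,000 at 34% = $43,180.00
Next $210,500 at 30% = $63,150.00
Next $173,500 at 24% = $41,640.00
Next $80,000 at 16% = $12,800.00
Remaining $190,680 at 10% = $19,068.00
Fee: $43,180.00 + $63,150.00 + $41,640.00 + $12,800.00 + $19,068.00 = $179,838.00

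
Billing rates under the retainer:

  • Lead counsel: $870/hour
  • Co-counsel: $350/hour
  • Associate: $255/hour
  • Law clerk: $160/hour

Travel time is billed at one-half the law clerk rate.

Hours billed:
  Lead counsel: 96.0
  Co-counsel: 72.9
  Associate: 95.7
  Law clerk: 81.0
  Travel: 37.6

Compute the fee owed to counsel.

$149,406.50

Lead counsel: 96.0 × $870 = $83,520.00
Co-counsel: 72.9 × $350 = $25,515.00
Associate: 95.7 × $255 = $24,403.50
Law clerk: 81.0 × $160 = $12,960.00
Subtotal: $83,520.00 + $25,515.00 + $24,403.50 + $12,960.00 = $146,398.50
Travel: 37.6 × ($160 ÷ 2) = 37.6 × $80.00 = $3,008.00
Total: $146,398.50 + $3,008.00 = $149,406.50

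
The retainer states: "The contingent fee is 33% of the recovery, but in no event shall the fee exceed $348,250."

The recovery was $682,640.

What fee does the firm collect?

$225,271.20

33% of $682,640 = $225,271.20
That is under the $348,250 cap.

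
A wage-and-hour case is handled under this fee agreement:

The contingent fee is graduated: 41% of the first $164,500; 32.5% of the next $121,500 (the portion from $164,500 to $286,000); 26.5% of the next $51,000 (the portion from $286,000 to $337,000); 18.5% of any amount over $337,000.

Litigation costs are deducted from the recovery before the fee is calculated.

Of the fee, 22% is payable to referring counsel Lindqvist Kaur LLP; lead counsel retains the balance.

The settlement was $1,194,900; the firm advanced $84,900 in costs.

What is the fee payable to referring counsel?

Fee base (net of costs): $1,194,900 − $84,900 = $1,110,000
First $164,500 at 41% = $67,445.00
Next $121,500 at 32.5% = $39,487.50
Next $51,000 at 26.5% = $13,515.00
Remaining $773,000 at 18.5% = $143,005.00
Fee: $67,445.00 + $39,487.50 + $13,515.00 + $143,005.00 = $263,452.50
Referral share: 22% of $263,452.50 = $57,959.55; lead counsel retains $263,452.50 − $57,959.55 = $205,492.95.

$57,959.55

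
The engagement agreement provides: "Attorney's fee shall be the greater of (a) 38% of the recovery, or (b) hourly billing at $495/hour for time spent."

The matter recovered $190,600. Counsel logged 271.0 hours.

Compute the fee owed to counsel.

$134,145.00

(a) 38% of $190,600 = $72,428.00
(b) 271.0 × $495 = $134,145.00
The greater is (b): $134,145.00.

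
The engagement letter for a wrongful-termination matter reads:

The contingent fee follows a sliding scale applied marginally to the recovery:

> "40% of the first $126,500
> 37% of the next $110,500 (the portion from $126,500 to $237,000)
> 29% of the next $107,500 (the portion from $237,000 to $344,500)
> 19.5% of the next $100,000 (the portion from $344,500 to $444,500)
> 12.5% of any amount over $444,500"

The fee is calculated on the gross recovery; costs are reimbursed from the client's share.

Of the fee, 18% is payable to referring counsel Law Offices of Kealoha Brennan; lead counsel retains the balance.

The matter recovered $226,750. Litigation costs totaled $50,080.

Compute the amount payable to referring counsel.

$15,784.65

Fee base is the gross recovery, $226,750; costs are reimbursed separately.
First $126,500 at 40% = $50,600.00
Remaining $100,250 at 37% = $37,092.50
Fee: $50,600.00 + $37,092.50 = $87,692.50
Referral share: 18% of $87,692.50 = $15,784.65; lead counsel retains $87,692.50 − $15,784.65 = $71,907.85.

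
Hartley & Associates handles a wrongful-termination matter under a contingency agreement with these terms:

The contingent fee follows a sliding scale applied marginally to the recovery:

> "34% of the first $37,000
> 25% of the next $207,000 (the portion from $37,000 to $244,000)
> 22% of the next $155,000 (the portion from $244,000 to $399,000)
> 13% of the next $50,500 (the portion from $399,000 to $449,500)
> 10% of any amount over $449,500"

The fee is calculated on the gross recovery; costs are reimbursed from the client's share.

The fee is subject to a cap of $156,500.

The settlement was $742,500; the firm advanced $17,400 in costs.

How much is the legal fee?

$134,295.00

Fee base is the gross recovery, $742,500; costs are reimbursed separately.
First $37,000 at 34% = $12,580.00
Next $207,000 at 25% = $51,750.00
Next $155,000 at 22% = $34,100.00
Next $50,500 at 13% = $6,565.00
Remaining $293,000 at 10% = $29,300.00
Fee: $12,580.00 + $51,750.00 + $34,100.00 + $6,565.00 + $29,300.00 = $134,295.00
$134,295.00 is under the $156,500 cap.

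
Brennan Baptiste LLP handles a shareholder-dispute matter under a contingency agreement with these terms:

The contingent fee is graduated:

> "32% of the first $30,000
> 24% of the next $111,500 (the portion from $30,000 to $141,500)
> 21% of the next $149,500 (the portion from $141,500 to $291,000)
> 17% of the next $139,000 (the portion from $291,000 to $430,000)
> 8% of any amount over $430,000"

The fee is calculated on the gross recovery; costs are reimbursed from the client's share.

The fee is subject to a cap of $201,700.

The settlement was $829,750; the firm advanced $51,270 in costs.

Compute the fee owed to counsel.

$123,365.00

Fee base is the gross recovery, $829,750; costs are reimbursed separately.
First $30,000 at 32% = $9,600.00
Next $111,500 at 24% = $26,760.00
Next $149,500 at 21% = $31,395.00
Next $139,000 at 17% = $23,630.00
Remaining $399,750 at 8% = $31,980.00
Fee: $9,600.00 + $26,760.00 + $31,395.00 + $23,630.00 + $31,980.00 = $123,365.00
$123,365.00 is under the $201,700 cap.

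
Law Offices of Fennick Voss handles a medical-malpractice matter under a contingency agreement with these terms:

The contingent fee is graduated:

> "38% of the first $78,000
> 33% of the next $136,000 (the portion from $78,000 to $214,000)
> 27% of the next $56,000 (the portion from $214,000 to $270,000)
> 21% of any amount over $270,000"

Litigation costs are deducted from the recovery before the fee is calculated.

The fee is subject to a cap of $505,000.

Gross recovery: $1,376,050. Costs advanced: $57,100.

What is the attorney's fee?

Fee base (net of costs): $1,376,050 − $57,100 = $1,318,950
First $78,000 at 38% = $29,640.00
Next $136,000 at 33% = $44,880.00
Next $56,000 at 27% = $15,120.00
Remaining $1,048,950 at 21% = $220,279.50
Fee: $29,640.00 + $44,880.00 + $15,120.00 + $220,279.50 = $309,919.50
$309,919.50 is under the $505,000 cap.

$309,919.50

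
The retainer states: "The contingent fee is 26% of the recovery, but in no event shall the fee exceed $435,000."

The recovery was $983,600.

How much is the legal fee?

26% of $983,600 = $255,736.00
That is under the $435,000 cap.

$255,736.00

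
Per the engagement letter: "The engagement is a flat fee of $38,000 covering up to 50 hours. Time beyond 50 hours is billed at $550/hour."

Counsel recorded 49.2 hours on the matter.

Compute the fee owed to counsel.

49.2 hours is within the 50-hour scope; only the flat fee applies.

$38,000.00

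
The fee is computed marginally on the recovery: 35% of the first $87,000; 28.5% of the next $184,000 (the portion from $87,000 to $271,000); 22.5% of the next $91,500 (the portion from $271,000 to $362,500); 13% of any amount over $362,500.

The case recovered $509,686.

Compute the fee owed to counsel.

First $87,000 at 35% = $30,450.00
Next $184,000 at 28.5% = $52,440.00
Next $91,500 at 22.5% = $20,587.50
Remaining $147,186 at 13% = $19,134.18
Fee: $30,450.00 + $52,440.00 + $20,587.50 + $19,134.18 = $122,611.68

$122,611.68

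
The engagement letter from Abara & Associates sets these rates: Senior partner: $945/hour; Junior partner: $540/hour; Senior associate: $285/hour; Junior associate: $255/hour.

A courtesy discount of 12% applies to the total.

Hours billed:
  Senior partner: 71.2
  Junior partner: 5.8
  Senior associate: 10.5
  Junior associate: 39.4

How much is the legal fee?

Senior partner: 71.2 × $945 = $67,284.00
Junior partner: 5.8 × $540 = $3,132.00
Senior associate: 10.5 × $285 = $2,992.50
Junior associate: 39.4 × $255 = $10,047.00
Subtotal: $83,455.50
Less 12% discount: −$10,014.66
Total: $83,455.50 − $10,014.66 = $73,440.84

$73,440.84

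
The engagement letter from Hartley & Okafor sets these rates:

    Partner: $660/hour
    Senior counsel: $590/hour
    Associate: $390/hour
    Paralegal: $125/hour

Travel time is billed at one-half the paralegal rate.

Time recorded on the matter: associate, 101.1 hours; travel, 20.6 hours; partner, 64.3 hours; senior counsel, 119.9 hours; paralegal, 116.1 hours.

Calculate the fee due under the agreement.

$168,408.00

Partner: 64.3 × $660 = $42,438.00
Senior counsel: 119.9 × $590 = $70,741.00
Associate: 101.1 × $390 = $39,429.00
Paralegal: 116.1 × $125 = $14,512.50
Subtotal: $42,438.00 + $70,741.00 + $39,429.00 + $14,512.50 = $167,120.50
Travel: 20.6 × ($125 ÷ 2) = 20.6 × $62.50 = $1,287.50
Total: $167,120.50 + $1,287.50 = $168,408.00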